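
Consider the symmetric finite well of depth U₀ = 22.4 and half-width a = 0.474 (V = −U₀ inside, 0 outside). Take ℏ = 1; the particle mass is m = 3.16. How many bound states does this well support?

The dimensionless depth is z₀ = a√(2mU₀)/ℏ = 0.474 × √(141.6) = 5.640.
The even/odd transcendental equations gain one root per π/2 in z₀, giving N = 1 + ⌊2z₀/π⌋ = 1 + ⌊3.590⌋ = 4.

N = 4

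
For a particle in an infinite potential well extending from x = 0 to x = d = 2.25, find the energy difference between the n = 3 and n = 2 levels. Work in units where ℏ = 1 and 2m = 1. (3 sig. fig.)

ΔE = 9.75

E_n = n²π²ℏ²/(2md²), so ΔE = (3² − 2²) π²ℏ²/(2md²).
ΔE = 5 × π² / (2 × 0.5 × 2.25²) = 9.748.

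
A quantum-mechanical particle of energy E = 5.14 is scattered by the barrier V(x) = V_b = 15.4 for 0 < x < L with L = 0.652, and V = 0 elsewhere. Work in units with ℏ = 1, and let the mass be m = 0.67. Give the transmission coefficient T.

Since E < V_b the interior solution is evanescent with decay constant κ = √(2m(V_b − E))/ℏ = 3.708.
κL = 2.418, sinh(κL) = 5.565.
The exact tunnelling result is T⁻¹ = 1 + V_b² sinh²(κL) / [4E(V_b − E)] = 35.81, so T = 0.0279.

T = 0.0279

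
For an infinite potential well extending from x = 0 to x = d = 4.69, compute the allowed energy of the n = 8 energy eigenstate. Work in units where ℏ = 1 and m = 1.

E = 14.4

Requiring ψ(0) = ψ(d) = 0 quantises k = nπ/d, hence E_n = ℏ²k²/2m = n²π²ℏ²/(2md²).
E_8 = 8² × π² / (2 × 1 × 4.69²) = 14.36.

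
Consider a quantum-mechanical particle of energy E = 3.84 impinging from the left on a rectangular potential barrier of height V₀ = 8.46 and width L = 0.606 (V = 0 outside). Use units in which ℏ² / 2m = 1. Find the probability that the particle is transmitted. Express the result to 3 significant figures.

Since E < V₀ the interior solution is evanescent with decay constant κ = √(2m(V₀ − E))/ℏ = 2.149.
κL = 1.303, sinh(κL) = 1.703.
The exact tunnelling result is T⁻¹ = 1 + V₀² sinh²(κL) / [4E(V₀ − E)] = 3.926, so T = 0.255.

T = 0.255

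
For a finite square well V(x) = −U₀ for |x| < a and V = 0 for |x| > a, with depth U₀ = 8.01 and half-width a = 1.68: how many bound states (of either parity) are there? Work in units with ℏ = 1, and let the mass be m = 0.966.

N = 5

The dimensionless depth is z₀ = a√(2mU₀)/ℏ = 1.68 × √(15.48) = 6.609.
A new bound state (alternating even/odd) appears each time z₀ passes a multiple of π/2, so N = ⌊2z₀/π⌋ + 1 = ⌊4.207⌋ + 1 = 5.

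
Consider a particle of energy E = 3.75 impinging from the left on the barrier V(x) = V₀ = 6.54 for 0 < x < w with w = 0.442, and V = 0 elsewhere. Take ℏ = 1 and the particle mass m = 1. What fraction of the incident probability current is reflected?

R = 0.613

Since E < V₀ the interior solution is evanescent with decay constant κ = √(2m(V₀ − E))/ℏ = 2.362.
κw = 1.044, sinh(κw) = 1.244.
The exact tunnelling result is T⁻¹ = 1 + V₀² sinh²(κw) / [4E(V₀ − E)] = 2.583, so T = 0.387.
R = 1 − T = 0.613.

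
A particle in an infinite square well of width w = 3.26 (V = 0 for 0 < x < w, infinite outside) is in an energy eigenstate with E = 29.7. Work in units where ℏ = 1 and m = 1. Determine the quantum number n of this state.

For an infinite well E_n = n²π²ℏ²/(2mw²), so n = (w/πℏ)√(2mE).
n = (3.26/π) × √(2 × 1 × 29.7) = 7.998 → n = 8.

n = 8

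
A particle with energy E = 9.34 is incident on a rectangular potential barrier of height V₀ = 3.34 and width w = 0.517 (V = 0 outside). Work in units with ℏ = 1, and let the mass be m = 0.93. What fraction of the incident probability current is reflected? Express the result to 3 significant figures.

R = 0.0463

Above the barrier the interior wavenumber is k₂ = √(2m(E − V₀))/ℏ = 3.341, giving phase k₂w = 1.727.
Matching at both interfaces gives T⁻¹ = 1 + V₀² sin²(k₂w) / [4E(E − V₀)] = 1.049, hence T = 0.954.
R = 1 − T = 0.0463.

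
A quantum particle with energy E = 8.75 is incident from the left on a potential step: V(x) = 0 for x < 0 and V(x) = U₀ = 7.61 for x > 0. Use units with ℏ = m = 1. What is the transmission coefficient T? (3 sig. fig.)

On each side the TISE gives plane waves with k = √(2m(E − V))/ℏ: k₁ = √(2·1·8.75) = 4.183, k₂ = √(2·1·1.14) = 1.510.
Matching ψ and ψ′ at x = 0 gives r = (k₁ − k₂)/(k₁ + k₂), so R = r² = 0.2205 and T = 1 − R = 0.7795.

T = 0.780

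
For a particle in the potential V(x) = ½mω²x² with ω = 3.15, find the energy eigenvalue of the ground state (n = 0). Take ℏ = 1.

E = 1.58

Using E_n = (n + ½)ℏω: E_0 = 0.5 × 3.15 = 1.575.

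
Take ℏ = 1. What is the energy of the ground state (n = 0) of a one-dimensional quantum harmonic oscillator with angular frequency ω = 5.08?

E = 2.54

Using E_n = (n + ½)ℏω: E_0 = 0.5 × 5.08 = 2.540.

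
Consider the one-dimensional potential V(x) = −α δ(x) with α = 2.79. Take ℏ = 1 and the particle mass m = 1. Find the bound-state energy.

The bound state is ψ(x) = √κ e^{−κ|x|}. The derivative jump ψ'(0⁺) − ψ'(0⁻) = −(2mα/ℏ²)ψ(0) fixes κ = mα/ℏ² = 2.790.
Then E = −ℏ²κ²/(2m) = −mα²/(2ℏ²) = -3.892.

E = -3.89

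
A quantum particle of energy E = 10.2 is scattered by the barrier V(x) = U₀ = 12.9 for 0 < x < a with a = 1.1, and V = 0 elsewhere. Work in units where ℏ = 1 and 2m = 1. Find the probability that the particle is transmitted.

E < U₀: inside the barrier ψ ∝ e^{±κx} with κ = √(2m(U₀ − E))/ℏ = 1.643.
κa = 1.807, sinh(κa) = 2.966.
The exact tunnelling result is T⁻¹ = 1 + U₀² sinh²(κa) / [4E(U₀ − E)] = 14.28, so T = 0.0700.

T = 0.0700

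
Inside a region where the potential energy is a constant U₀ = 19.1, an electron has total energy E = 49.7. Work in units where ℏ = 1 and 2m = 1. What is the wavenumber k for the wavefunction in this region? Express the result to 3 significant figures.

With E > U₀ the solution is oscillatory, ψ ∝ e^{±ikx} with k = √(2m(E − U₀))/ℏ.
k = √(2 × 0.5 × 30.6) = 5.532.

k = 5.53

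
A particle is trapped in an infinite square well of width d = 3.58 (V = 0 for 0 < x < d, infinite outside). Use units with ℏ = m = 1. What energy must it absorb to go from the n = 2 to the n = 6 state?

E_n = n²π²ℏ²/(2md²), so ΔE = (6² − 2²) π²ℏ²/(2md²).
ΔE = 32 × π² / (2 × 1 × 3.58²) = 12.32.

ΔE = 12.3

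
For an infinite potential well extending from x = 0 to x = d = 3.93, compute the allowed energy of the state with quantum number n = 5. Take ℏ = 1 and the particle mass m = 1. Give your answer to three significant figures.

E = 7.99

The infinite-well eigenfunctions ψ_n = √(2/d) sin(nπx/d) vanish at both walls, giving E_n = n²π²ℏ²/(2md²).
E_5 = 5² × π² / (2 × 1 × 3.93²) = 7.988.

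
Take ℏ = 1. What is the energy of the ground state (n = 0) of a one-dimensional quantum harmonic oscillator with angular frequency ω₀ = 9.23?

E = 4.62

Using E_n = (n + ½)ℏω₀: E_0 = 0.5 × 9.23 = 4.615.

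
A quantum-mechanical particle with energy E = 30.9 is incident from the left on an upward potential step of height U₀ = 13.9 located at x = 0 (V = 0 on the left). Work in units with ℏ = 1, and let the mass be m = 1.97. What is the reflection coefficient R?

R = 0.0220

On each side the TISE gives plane waves with k = √(2m(E − V))/ℏ: k₁ = √(2·1.97·30.9) = 11.03, k₂ = √(2·1.97·17) = 8.184.
Matching ψ and ψ′ at x = 0 gives r = (k₁ − k₂)/(k₁ + k₂), so R = r² = 0.02199 and T = 1 − R = 0.9780.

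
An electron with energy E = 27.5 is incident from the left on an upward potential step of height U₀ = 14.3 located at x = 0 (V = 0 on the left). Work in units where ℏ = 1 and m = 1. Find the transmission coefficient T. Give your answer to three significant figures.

T = 0.967

On each side the TISE gives plane waves with k = √(2m(E − V))/ℏ: k₁ = √(2·1·27.5) = 7.416, k₂ = √(2·1·13.2) = 5.138.
Continuity of ψ and ψ′ at the step yields the reflection amplitude r = (k₁ − k₂)/(k₁ + k₂) = 0.1815; thus R = |r|² = 0.03293, T = 0.9671.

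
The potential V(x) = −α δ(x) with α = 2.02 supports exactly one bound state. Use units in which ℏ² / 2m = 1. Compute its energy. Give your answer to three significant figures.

E = -1.02

The bound state is ψ(x) = √κ e^{−κ|x|}. The derivative jump ψ'(0⁺) − ψ'(0⁻) = −(2mα/ℏ²)ψ(0) fixes κ = mα/ℏ² = 1.010.
Then E = −ℏ²κ²/(2m) = −mα²/(2ℏ²) = -1.020.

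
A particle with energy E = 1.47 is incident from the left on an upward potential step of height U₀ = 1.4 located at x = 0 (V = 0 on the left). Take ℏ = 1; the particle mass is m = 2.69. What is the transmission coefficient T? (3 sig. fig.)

On each side the TISE gives plane waves with k = √(2m(E − V))/ℏ: k₁ = √(2·2.69·1.47) = 2.812, k₂ = √(2·2.69·0.07) = 0.6137.
Matching ψ and ψ′ at x = 0 gives r = (k₁ − k₂)/(k₁ + k₂), so R = r² = 0.4118 and T = 1 − R = 0.5882.

T = 0.588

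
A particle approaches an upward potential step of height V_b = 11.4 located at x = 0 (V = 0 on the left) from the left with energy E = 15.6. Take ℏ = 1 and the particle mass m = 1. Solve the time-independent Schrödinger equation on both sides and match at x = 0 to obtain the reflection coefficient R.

On each side the TISE gives plane waves with k = √(2m(E − V))/ℏ: k₁ = √(2·1·15.6) = 5.586, k₂ = √(2·1·4.2) = 2.898.
Continuity of ψ and ψ′ at the step yields the reflection amplitude r = (k₁ − k₂)/(k₁ + k₂) = 0.3168; thus R = |r|² = 0.1003, T = 0.8997.

R = 0.100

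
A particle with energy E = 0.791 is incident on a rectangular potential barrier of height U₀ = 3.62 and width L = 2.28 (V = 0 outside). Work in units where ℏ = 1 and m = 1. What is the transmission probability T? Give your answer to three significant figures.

E < U₀: inside the barrier ψ ∝ e^{±κx} with κ = √(2m(U₀ − E))/ℏ = 2.379.
κL = 5.423, sinh(κL) = 113.3.
Matching ψ, ψ′ at both faces gives T = [1 + U₀² sinh²(κL) / (4E(U₀ − E))]⁻¹ = 1/18800 = 0.0000532.

T = 0.0000532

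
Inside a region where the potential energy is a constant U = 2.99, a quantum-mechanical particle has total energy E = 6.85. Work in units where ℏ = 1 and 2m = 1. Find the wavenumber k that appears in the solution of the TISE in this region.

With E > U the solution is oscillatory, ψ ∝ e^{±ikx} with k = √(2m(E − U))/ℏ.
k = √(2 × 0.5 × 3.86) = 1.965.

k = 1.96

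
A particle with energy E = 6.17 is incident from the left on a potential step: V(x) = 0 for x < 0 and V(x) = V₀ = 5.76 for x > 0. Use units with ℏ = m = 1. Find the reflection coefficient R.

R = 0.348

The wavenumbers are k₁ = √(2mE)/ℏ = 3.513 on the left and k₂ = √(2m(E − V₀))/ℏ = 0.9055 on the right.
Continuity of ψ and ψ′ at the step yields the reflection amplitude r = (k₁ − k₂)/(k₁ + k₂) = 0.5901; thus R = |r|² = 0.3482, T = 0.6518.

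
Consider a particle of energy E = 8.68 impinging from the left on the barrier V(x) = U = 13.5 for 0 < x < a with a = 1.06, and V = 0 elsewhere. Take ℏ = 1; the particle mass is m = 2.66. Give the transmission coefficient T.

Since E < U the interior solution is evanescent with decay constant κ = √(2m(U − E))/ℏ = 5.064.
κa = 5.368, sinh(κa) = 107.2.
Matching ψ, ψ′ at both faces gives T = [1 + U² sinh²(κa) / (4E(U − E))]⁻¹ = 1/12510 = 0.0000799.

T = 0.0000799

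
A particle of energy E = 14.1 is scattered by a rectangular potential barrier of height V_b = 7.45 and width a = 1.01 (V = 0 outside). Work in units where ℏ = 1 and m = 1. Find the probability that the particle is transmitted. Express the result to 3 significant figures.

Above the barrier the interior wavenumber is k₂ = √(2m(E − V_b))/ℏ = 3.647, giving phase k₂a = 3.683.
Matching at both interfaces gives T⁻¹ = 1 + V_b² sin²(k₂a) / [4E(E − V_b)] = 1.039, hence T = 0.962.

T = 0.962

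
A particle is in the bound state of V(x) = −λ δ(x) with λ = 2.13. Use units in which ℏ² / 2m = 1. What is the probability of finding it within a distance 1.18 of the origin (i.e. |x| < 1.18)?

The normalised bound state is ψ = √κ e^{−κ|x|} with κ = mλ/ℏ² = 1.065.
P(|x| < d) = ∫_{−d}^{d} κ e^{−2κ|x|} dx = 1 − e^{−2κd} = 1 − e^{−2.513} = 0.9190.

P = 0.919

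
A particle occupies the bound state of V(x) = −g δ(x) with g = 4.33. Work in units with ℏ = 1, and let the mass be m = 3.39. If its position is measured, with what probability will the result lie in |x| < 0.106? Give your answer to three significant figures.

P = 0.955

The normalised bound state is ψ = √κ e^{−κ|x|} with κ = mg/ℏ² = 14.68.
P(|x| < d) = ∫_{−d}^{d} κ e^{−2κ|x|} dx = 1 − e^{−2κd} = 1 − e^{−3.112} = 0.9555.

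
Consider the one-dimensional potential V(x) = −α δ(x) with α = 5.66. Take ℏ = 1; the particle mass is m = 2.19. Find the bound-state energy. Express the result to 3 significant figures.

The bound state is ψ(x) = √κ e^{−κ|x|}. The derivative jump ψ'(0⁺) − ψ'(0⁻) = −(2mα/ℏ²)ψ(0) fixes κ = mα/ℏ² = 12.40.
Then E = −ℏ²κ²/(2m) = −mα²/(2ℏ²) = -35.08.

E = -35.1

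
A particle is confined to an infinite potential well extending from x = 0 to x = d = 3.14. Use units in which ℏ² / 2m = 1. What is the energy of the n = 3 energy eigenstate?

E = 9.01

The infinite-well eigenfunctions ψ_n = √(2/d) sin(nπx/d) vanish at both walls, giving E_n = n²π²ℏ²/(2md²).
E_3 = 3² × π² / (2 × 0.5 × 3.14²) = 9.009.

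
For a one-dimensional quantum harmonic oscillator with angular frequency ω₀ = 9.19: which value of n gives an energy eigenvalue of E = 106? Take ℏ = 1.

E_n = ℏω₀(n + ½) ⇒ n = E/(ℏω₀) − ½ = 106/9.19 − 0.5 = 11.034 → n = 11.

n = 11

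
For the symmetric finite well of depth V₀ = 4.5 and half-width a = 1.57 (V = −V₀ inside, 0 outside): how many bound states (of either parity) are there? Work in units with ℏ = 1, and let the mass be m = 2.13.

The dimensionless depth is z₀ = a√(2mV₀)/ℏ = 1.57 × √(19.17) = 6.874.
The even/odd transcendental equations gain one root per π/2 in z₀, giving N = 1 + ⌊2z₀/π⌋ = 1 + ⌊4.376⌋ = 5.

N = 5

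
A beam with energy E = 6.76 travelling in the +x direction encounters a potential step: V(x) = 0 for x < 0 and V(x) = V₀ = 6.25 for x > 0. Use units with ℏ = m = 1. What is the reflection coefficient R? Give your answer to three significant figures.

R = 0.324

On each side the TISE gives plane waves with k = √(2m(E − V))/ℏ: k₁ = √(2·1·6.76) = 3.677, k₂ = √(2·1·0.51) = 1.010.
Continuity of ψ and ψ′ at the step yields the reflection amplitude r = (k₁ − k₂)/(k₁ + k₂) = 0.5690; thus R = |r|² = 0.3238, T = 0.6762.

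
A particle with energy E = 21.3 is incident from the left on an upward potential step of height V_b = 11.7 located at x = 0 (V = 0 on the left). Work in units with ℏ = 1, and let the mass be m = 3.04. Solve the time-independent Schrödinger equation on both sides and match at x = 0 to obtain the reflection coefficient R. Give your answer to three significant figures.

On each side the TISE gives plane waves with k = √(2m(E − V))/ℏ: k₁ = √(2·3.04·21.3) = 11.38, k₂ = √(2·3.04·9.6) = 7.640.
Continuity of ψ and ψ′ at the step yields the reflection amplitude r = (k₁ − k₂)/(k₁ + k₂) = 0.1966; thus R = |r|² = 0.03867, T = 0.9613.

R = 0.0387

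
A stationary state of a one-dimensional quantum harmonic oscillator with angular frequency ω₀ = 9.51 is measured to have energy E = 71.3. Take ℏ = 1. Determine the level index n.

n = 7

Invert E_n = (n + ½)ℏω₀: n = E/ℏω₀ − ½ = 6.997, so n = 7.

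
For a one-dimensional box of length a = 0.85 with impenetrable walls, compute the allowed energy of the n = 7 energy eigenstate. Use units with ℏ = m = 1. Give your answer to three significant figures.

The infinite-well eigenfunctions ψ_n = √(2/a) sin(nπx/a) vanish at both walls, giving E_n = n²π²ℏ²/(2ma²).
E_7 = 7² × π² / (2 × 1 × 0.85²) = 334.7.

E = 335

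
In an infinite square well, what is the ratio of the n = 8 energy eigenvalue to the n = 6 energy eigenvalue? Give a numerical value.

E_n = n²π²ℏ²/(2mL²) so the ratio is n₂²/n₁² = 64/36 = 1.77778.

1.77778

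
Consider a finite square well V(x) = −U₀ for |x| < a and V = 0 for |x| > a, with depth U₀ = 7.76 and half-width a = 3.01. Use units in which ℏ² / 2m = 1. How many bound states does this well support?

The dimensionless depth is z₀ = a√(2mU₀)/ℏ = 3.01 × √(7.760) = 8.385.
The even/odd transcendental equations gain one root per π/2 in z₀, giving N = 1 + ⌊2z₀/π⌋ = 1 + ⌊5.338⌋ = 6.

N = 6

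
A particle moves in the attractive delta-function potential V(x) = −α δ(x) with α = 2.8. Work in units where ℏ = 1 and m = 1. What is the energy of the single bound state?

The bound state is ψ(x) = √κ e^{−κ|x|}. The derivative jump ψ'(0⁺) − ψ'(0⁻) = −(2mα/ℏ²)ψ(0) fixes κ = mα/ℏ² = 2.800.
Then E = −ℏ²κ²/(2m) = −mα²/(2ℏ²) = -3.920.

E = -3.92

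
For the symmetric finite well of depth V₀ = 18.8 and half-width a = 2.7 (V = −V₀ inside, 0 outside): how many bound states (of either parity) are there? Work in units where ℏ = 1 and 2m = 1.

N = 8

Define the well-strength parameter z₀ = (a/ℏ)√(2mV₀) = 2.7 × √(2·0.5·18.8) = 11.71.
A new bound state (alternating even/odd) appears each time z₀ passes a multiple of π/2, so N = ⌊2z₀/π⌋ + 1 = ⌊7.453⌋ + 1 = 8.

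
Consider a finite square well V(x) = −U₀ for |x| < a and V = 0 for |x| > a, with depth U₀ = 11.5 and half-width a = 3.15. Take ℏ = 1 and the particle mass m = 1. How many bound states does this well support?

Define the well-strength parameter z₀ = (a/ℏ)√(2mU₀) = 3.15 × √(2·1·11.5) = 15.11.
The even/odd transcendental equations gain one root per π/2 in z₀, giving N = 1 + ⌊2z₀/π⌋ = 1 + ⌊9.617⌋ = 10.

N = 10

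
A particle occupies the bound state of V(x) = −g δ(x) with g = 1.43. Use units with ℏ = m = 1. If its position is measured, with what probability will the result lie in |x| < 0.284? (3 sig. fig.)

The normalised bound state is ψ = √κ e^{−κ|x|} with κ = mg/ℏ² = 1.430.
P(|x| < d) = ∫_{−d}^{d} κ e^{−2κ|x|} dx = 1 − e^{−2κd} = 1 − e^{−0.8122} = 0.5561.

P = 0.556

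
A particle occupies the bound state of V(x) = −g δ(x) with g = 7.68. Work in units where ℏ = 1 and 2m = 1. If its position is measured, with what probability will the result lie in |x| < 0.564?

The normalised bound state is ψ = √κ e^{−κ|x|} with κ = mg/ℏ² = 3.840.
P(|x| < d) = ∫_{−d}^{d} κ e^{−2κ|x|} dx = 1 − e^{−2κd} = 1 − e^{−4.332} = 0.9869.

P = 0.987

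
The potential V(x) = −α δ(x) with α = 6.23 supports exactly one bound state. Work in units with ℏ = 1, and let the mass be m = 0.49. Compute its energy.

The bound state is ψ(x) = √κ e^{−κ|x|}. The derivative jump ψ'(0⁺) − ψ'(0⁻) = −(2mα/ℏ²)ψ(0) fixes κ = mα/ℏ² = 3.053.
Then E = −ℏ²κ²/(2m) = −mα²/(2ℏ²) = -9.509.

E = -9.51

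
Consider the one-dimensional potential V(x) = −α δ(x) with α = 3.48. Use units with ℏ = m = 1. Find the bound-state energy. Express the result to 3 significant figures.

E = -6.06

The bound state is ψ(x) = √κ e^{−κ|x|}. The derivative jump ψ'(0⁺) − ψ'(0⁻) = −(2mα/ℏ²)ψ(0) fixes κ = mα/ℏ² = 3.480.
Then E = −ℏ²κ²/(2m) = −mα²/(2ℏ²) = -6.055.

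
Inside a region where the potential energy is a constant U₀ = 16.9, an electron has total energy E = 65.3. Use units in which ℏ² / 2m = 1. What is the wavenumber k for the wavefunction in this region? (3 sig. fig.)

k = 6.96

With E > U₀ the solution is oscillatory, ψ ∝ e^{±ikx} with k = √(2m(E − U₀))/ℏ.
k = √(2 × 0.5 × 48.4) = 6.957.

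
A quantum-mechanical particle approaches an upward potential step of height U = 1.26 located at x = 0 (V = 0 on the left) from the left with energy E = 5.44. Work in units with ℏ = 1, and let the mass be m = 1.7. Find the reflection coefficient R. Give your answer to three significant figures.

R = 0.00433

The wavenumbers are k₁ = √(2mE)/ℏ = 4.301 on the left and k₂ = √(2m(E − U))/ℏ = 3.770 on the right.
Matching ψ and ψ′ at x = 0 gives r = (k₁ − k₂)/(k₁ + k₂), so R = r² = 0.004326 and T = 1 − R = 0.9957.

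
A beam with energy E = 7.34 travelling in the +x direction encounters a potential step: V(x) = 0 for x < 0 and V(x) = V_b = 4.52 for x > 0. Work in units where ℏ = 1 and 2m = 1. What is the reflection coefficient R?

The wavenumbers are k₁ = √(2mE)/ℏ = 2.709 on the left and k₂ = √(2m(E − V_b))/ℏ = 1.679 on the right.
Matching ψ and ψ′ at x = 0 gives r = (k₁ − k₂)/(k₁ + k₂), so R = r² = 0.05508 and T = 1 − R = 0.9449.

R = 0.0551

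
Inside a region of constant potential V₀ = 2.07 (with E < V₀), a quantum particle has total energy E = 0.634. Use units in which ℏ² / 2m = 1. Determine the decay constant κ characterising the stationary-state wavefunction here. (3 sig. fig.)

Since E < V₀ the TISE in this region is ψ'' = κ²ψ with κ = √(2m(V₀ − E))/ℏ.
κ = √(2 × 0.5 × 1.436) = 1.198.

κ = 1.20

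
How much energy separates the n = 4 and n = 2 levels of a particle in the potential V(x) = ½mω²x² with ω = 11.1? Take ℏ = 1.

ΔE = 22.2

E_n = ℏω(n + ½), so ΔE = (4 − 2) ℏω = 2 × 11.1 = 22.20.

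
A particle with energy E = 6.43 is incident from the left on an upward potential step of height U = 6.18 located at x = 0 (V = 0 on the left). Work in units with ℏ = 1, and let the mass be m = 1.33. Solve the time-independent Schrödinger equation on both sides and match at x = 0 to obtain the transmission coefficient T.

T = 0.550

The wavenumbers are k₁ = √(2mE)/ℏ = 4.136 on the left and k₂ = √(2m(E − U))/ℏ = 0.8155 on the right.
Matching ψ and ψ′ at x = 0 gives r = (k₁ − k₂)/(k₁ + k₂), so R = r² = 0.4497 and T = 1 − R = 0.5503.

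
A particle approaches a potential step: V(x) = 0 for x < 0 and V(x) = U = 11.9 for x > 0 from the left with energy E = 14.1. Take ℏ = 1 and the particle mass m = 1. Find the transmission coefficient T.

On each side the TISE gives plane waves with k = √(2m(E − V))/ℏ: k₁ = √(2·1·14.1) = 5.310, k₂ = √(2·1·2.2) = 2.098.
Continuity of ψ and ψ′ at the step yields the reflection amplitude r = (k₁ − k₂)/(k₁ + k₂) = 0.4337; thus R = |r|² = 0.1881, T = 0.8119.

T = 0.812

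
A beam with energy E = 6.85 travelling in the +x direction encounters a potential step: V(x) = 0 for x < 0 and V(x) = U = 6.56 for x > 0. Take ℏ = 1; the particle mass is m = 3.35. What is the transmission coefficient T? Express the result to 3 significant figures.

T = 0.566

On each side the TISE gives plane waves with k = √(2m(E − V))/ℏ: k₁ = √(2·3.35·6.85) = 6.775, k₂ = √(2·3.35·0.29) = 1.394.
Continuity of ψ and ψ′ at the step yields the reflection amplitude r = (k₁ − k₂)/(k₁ + k₂) = 0.6587; thus R = |r|² = 0.4339, T = 0.5661.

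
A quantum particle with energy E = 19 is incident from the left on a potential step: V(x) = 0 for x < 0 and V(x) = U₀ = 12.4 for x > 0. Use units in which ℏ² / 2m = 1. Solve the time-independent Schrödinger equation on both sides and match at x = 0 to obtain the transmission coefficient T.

T = 0.933

On each side the TISE gives plane waves with k = √(2m(E − V))/ℏ: k₁ = √(2·½·19) = 4.359, k₂ = √(2·½·6.6) = 2.569.
Matching ψ and ψ′ at x = 0 gives r = (k₁ − k₂)/(k₁ + k₂), so R = r² = 0.06675 and T = 1 − R = 0.9333.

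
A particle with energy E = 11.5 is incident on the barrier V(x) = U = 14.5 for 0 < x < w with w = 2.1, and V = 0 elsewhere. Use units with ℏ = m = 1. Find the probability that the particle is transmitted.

E < U: inside the barrier ψ ∝ e^{±κx} with κ = √(2m(U − E))/ℏ = 2.449.
κw = 5.144, sinh(κw) = 85.69.
The exact tunnelling result is T⁻¹ = 1 + U² sinh²(κw) / [4E(U − E)] = 11190, so T = 0.0000894.

T = 0.0000894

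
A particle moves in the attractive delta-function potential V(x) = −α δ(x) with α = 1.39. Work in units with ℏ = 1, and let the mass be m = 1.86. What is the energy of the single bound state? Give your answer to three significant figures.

E = -1.80

For x ≠ 0 the bound state is ψ ∝ e^{−κ|x|}; integrating the TISE across the delta gives the cusp condition 2κ = 2mα/ℏ², so κ = 2.585.
Then E = −ℏ²κ²/(2m) = −mα²/(2ℏ²) = -1.797.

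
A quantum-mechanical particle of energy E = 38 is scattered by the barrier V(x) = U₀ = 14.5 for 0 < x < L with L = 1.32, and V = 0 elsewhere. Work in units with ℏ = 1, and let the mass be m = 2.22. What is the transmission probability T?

T = 0.964

E > U₀: inside the barrier k₂ = √(2m(E − U₀))/ℏ = 10.21, k₂L = 13.48.
Matching at both interfaces gives T⁻¹ = 1 + U₀² sin²(k₂L) / [4E(E − U₀)] = 1.037, hence T = 0.964.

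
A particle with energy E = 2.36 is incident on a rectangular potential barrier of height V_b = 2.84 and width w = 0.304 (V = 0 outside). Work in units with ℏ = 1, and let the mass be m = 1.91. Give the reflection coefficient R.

Since E < V_b the interior solution is evanescent with decay constant κ = √(2m(V_b − E))/ℏ = 1.354.
κw = 0.4116, sinh(κw) = 0.4234.
The exact tunnelling result is T⁻¹ = 1 + V_b² sinh²(κw) / [4E(V_b − E)] = 1.319, so T = 0.758.
R = 1 − T = 0.242.

R = 0.242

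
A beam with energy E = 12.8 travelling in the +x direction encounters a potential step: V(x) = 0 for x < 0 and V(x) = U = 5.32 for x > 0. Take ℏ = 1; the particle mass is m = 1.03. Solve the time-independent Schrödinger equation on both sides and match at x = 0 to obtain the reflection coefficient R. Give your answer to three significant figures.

The wavenumbers are k₁ = √(2mE)/ℏ = 5.135 on the left and k₂ = √(2m(E − U))/ℏ = 3.925 on the right.
Matching ψ and ψ′ at x = 0 gives r = (k₁ − k₂)/(k₁ + k₂), so R = r² = 0.01782 and T = 1 − R = 0.9822.

R = 0.0178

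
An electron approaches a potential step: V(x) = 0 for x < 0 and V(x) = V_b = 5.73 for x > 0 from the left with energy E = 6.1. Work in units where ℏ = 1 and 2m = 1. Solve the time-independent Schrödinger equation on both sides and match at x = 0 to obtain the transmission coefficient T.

On each side the TISE gives plane waves with k = √(2m(E − V))/ℏ: k₁ = √(2·½·6.1) = 2.470, k₂ = √(2·½·0.37) = 0.6083.
Continuity of ψ and ψ′ at the step yields the reflection amplitude r = (k₁ − k₂)/(k₁ + k₂) = 0.6048; thus R = |r|² = 0.3657, T = 0.6343.

T = 0.634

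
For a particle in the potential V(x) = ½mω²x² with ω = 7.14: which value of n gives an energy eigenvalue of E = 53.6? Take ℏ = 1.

n = 7

Invert E_n = (n + ½)ℏω: n = E/ℏω − ½ = 7.007, so n = 7.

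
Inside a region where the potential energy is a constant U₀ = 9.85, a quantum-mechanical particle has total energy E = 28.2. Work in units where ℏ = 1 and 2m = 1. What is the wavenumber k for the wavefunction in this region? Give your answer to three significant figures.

k = 4.28

With E > U₀ the solution is oscillatory, ψ ∝ e^{±ikx} with k = √(2m(E − U₀))/ℏ.
k = √(2 × 0.5 × 18.35) = 4.284.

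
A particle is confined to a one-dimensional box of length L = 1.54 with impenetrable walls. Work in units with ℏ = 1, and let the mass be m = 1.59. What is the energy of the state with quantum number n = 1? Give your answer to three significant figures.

E = 1.31

The infinite-well eigenfunctions ψ_n = √(2/L) sin(nπx/L) vanish at both walls, giving E_n = n²π²ℏ²/(2mL²).
E_1 = 1² × π² / (2 × 1.59 × 1.54²) = 1.309.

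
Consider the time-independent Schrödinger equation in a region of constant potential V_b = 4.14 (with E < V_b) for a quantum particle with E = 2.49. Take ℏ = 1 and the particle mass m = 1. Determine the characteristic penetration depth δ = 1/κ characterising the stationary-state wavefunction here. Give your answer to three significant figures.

δ = 0.550

Since E < V_b the TISE in this region is ψ'' = κ²ψ with κ = √(2m(V_b − E))/ℏ.
κ = √(2 × 1 × 1.65) = 1.817. The penetration depth is δ = 1/κ = 0.550.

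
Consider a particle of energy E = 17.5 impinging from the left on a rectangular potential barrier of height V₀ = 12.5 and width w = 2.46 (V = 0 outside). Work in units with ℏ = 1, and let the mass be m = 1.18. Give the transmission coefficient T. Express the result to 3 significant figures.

T = 0.766

Above the barrier the interior wavenumber is k₂ = √(2m(E − V₀))/ℏ = 3.435, giving phase k₂w = 8.450.
Matching at both interfaces gives T⁻¹ = 1 + V₀² sin²(k₂w) / [4E(E − V₀)] = 1.306, hence T = 0.766.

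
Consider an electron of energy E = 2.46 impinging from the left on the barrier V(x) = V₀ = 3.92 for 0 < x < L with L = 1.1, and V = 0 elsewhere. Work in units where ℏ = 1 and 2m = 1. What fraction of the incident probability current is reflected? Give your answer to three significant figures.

R = 0.767

Since E < V₀ the interior solution is evanescent with decay constant κ = √(2m(V₀ − E))/ℏ = 1.208.
κL = 1.329, sinh(κL) = 1.757.
The exact tunnelling result is T⁻¹ = 1 + V₀² sinh²(κL) / [4E(V₀ − E)] = 4.300, so T = 0.233.
R = 1 − T = 0.767.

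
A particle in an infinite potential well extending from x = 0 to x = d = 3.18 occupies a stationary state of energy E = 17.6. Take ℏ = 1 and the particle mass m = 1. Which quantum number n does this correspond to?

n = 6

From E_n = n²π²ℏ²/(2md²) invert to n = √(2md²E)/(πℏ).
n = (3.18/π) × √(2 × 1 × 17.6) = 6.005 → n = 6.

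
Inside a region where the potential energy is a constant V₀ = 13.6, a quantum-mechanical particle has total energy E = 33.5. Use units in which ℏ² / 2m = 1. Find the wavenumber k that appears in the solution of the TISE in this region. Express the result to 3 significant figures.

With E > V₀ the solution is oscillatory, ψ ∝ e^{±ikx} with k = √(2m(E − V₀))/ℏ.
k = √(2 × 0.5 × 19.9) = 4.461.

k = 4.46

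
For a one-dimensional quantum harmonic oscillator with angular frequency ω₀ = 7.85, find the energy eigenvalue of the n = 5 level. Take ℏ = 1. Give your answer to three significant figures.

E = 43.2

The oscillator eigenvalues are E_n = ℏω₀(n + ½), so E_5 = 7.85 × 5.5 = 43.18.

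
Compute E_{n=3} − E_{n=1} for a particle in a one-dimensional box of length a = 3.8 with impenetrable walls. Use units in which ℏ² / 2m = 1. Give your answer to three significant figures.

ΔE = 5.47

E_n = n²π²ℏ²/(2ma²), so ΔE = (3² − 1²) π²ℏ²/(2ma²).
ΔE = 8 × π² / (2 × 0.5 × 3.8²) = 5.468.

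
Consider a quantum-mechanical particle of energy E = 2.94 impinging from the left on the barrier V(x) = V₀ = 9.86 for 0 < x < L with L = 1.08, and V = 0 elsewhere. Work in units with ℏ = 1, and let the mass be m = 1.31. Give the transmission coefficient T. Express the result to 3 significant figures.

T = 0.000339

E < V₀: inside the barrier ψ ∝ e^{±κx} with κ = √(2m(V₀ − E))/ℏ = 4.258.
κL = 4.599, sinh(κL) = 49.67.
The exact tunnelling result is T⁻¹ = 1 + V₀² sinh²(κL) / [4E(V₀ − E)] = 2948, so T = 0.000339.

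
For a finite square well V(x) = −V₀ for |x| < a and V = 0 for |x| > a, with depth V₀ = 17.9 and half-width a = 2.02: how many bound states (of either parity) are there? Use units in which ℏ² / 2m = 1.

N = 6

Define the well-strength parameter z₀ = (a/ℏ)√(2mV₀) = 2.02 × √(2·0.5·17.9) = 8.546.
The even/odd transcendental equations gain one root per π/2 in z₀, giving N = 1 + ⌊2z₀/π⌋ = 1 + ⌊5.441⌋ = 6.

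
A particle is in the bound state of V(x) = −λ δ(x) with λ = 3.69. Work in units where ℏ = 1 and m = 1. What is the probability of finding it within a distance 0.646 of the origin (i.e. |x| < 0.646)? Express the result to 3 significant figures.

The normalised bound state is ψ = √κ e^{−κ|x|} with κ = mλ/ℏ² = 3.690.
P(|x| < d) = ∫_{−d}^{d} κ e^{−2κ|x|} dx = 1 − e^{−2κd} = 1 − e^{−4.767} = 0.9915.

P = 0.991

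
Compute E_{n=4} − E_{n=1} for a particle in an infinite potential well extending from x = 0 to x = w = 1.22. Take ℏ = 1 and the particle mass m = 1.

E_n = n²π²ℏ²/(2mw²), so ΔE = (4² − 1²) π²ℏ²/(2mw²).
ΔE = 15 × π² / (2 × 1 × 1.22²) = 49.73.

ΔE = 49.7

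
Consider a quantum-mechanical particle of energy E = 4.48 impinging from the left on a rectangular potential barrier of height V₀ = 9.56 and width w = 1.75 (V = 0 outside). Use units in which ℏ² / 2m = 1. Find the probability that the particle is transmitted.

T = 0.00149

E < V₀: inside the barrier ψ ∝ e^{±κx} with κ = √(2m(V₀ − E))/ℏ = 2.254.
κw = 3.944, sinh(κw) = 25.81.
The exact tunnelling result is T⁻¹ = 1 + V₀² sinh²(κw) / [4E(V₀ − E)] = 669.8, so T = 0.00149.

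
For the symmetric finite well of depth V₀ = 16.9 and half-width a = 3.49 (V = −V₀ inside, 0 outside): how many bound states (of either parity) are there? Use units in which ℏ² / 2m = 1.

N = 10

The dimensionless depth is z₀ = a√(2mV₀)/ℏ = 3.49 × √(16.90) = 14.35.
The even/odd transcendental equations gain one root per π/2 in z₀, giving N = 1 + ⌊2z₀/π⌋ = 1 + ⌊9.134⌋ = 10.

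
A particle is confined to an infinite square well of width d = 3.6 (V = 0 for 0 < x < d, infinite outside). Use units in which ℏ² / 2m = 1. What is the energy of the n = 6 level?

Requiring ψ(0) = ψ(d) = 0 quantises k = nπ/d, hence E_n = ℏ²k²/2m = n²π²ℏ²/(2md²).
E_6 = 6² × π² / (2 × 0.5 × 3.6²) = 27.42.

E = 27.4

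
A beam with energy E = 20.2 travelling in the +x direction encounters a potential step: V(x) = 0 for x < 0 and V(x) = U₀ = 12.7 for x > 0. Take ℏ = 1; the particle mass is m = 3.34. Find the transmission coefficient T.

T = 0.941

The wavenumbers are k₁ = √(2mE)/ℏ = 11.62 on the left and k₂ = √(2m(E − U₀))/ℏ = 7.078 on the right.
Matching ψ and ψ′ at x = 0 gives r = (k₁ − k₂)/(k₁ + k₂), so R = r² = 0.05893 and T = 1 − R = 0.9411.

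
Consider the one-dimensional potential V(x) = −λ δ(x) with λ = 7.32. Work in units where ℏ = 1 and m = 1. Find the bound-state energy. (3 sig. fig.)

For x ≠ 0 the bound state is ψ ∝ e^{−κ|x|}; integrating the TISE across the delta gives the cusp condition 2κ = 2mλ/ℏ², so κ = 7.320.
Then E = −ℏ²κ²/(2m) = −mλ²/(2ℏ²) = -26.79.

E = -26.8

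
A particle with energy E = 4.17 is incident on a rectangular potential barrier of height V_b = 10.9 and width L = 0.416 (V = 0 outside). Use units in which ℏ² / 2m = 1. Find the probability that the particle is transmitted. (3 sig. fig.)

E < V_b: inside the barrier ψ ∝ e^{±κx} with κ = √(2m(V_b − E))/ℏ = 2.594.
κL = 1.079, sinh(κL) = 1.301.
The exact tunnelling result is T⁻¹ = 1 + V_b² sinh²(κL) / [4E(V_b − E)] = 2.792, so T = 0.358.

T = 0.358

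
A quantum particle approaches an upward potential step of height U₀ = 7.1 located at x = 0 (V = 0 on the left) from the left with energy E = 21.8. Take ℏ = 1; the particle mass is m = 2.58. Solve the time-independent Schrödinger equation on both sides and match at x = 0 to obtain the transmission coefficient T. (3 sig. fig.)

T = 0.990

On each side the TISE gives plane waves with k = √(2m(E − V))/ℏ: k₁ = √(2·2.58·21.8) = 10.61, k₂ = √(2·2.58·14.7) = 8.709.
Continuity of ψ and ψ′ at the step yields the reflection amplitude r = (k₁ − k₂)/(k₁ + k₂) = 0.09820; thus R = |r|² = 0.009643, T = 0.9904.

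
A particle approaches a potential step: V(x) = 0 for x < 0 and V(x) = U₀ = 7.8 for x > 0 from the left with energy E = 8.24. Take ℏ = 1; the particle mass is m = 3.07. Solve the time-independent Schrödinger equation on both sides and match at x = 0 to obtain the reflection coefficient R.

On each side the TISE gives plane waves with k = √(2m(E − V))/ℏ: k₁ = √(2·3.07·8.24) = 7.113, k₂ = √(2·3.07·0.44) = 1.644.
Matching ψ and ψ′ at x = 0 gives r = (k₁ − k₂)/(k₁ + k₂), so R = r² = 0.3901 and T = 1 − R = 0.6099.

R = 0.390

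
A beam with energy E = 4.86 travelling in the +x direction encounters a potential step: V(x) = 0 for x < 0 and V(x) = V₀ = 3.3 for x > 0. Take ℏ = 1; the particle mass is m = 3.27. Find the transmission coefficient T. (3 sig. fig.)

On each side the TISE gives plane waves with k = √(2m(E − V))/ℏ: k₁ = √(2·3.27·4.86) = 5.638, k₂ = √(2·3.27·1.56) = 3.194.
Continuity of ψ and ψ′ at the step yields the reflection amplitude r = (k₁ − k₂)/(k₁ + k₂) = 0.2767; thus R = |r|² = 0.07655, T = 0.9234.

T = 0.923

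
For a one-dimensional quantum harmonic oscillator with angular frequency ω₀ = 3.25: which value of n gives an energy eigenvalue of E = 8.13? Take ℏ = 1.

Invert E_n = (n + ½)ℏω₀: n = E/ℏω₀ − ½ = 2.002, so n = 2.

n = 2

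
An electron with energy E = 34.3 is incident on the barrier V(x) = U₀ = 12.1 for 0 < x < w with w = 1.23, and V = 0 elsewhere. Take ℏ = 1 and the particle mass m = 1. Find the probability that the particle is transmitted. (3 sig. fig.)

T = 0.959

Above the barrier the interior wavenumber is k₂ = √(2m(E − U₀))/ℏ = 6.663, giving phase k₂w = 8.196.
Matching at both interfaces gives T⁻¹ = 1 + U₀² sin²(k₂w) / [4E(E − U₀)] = 1.043, hence T = 0.959.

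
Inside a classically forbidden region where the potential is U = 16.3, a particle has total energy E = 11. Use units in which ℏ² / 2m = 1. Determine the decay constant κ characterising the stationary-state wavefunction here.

Since E < U the TISE in this region is ψ'' = κ²ψ with κ = √(2m(U − E))/ℏ.
κ = √(2 × 0.5 × 5.3) = 2.302.

κ = 2.30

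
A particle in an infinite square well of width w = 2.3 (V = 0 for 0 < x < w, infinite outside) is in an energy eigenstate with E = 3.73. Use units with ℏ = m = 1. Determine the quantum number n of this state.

For an infinite well E_n = n²π²ℏ²/(2mw²), so n = (w/πℏ)√(2mE).
n = (2.3/π) × √(2 × 1 × 3.73) = 2.000 → n = 2.

n = 2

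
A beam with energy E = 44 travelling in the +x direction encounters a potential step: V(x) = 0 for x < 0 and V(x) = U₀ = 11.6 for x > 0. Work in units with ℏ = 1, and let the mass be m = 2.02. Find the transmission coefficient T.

The wavenumbers are k₁ = √(2mE)/ℏ = 13.33 on the left and k₂ = √(2m(E − U₀))/ℏ = 11.44 on the right.
Matching ψ and ψ′ at x = 0 gives r = (k₁ − k₂)/(k₁ + k₂), so R = r² = 0.005831 and T = 1 − R = 0.9942.

T = 0.994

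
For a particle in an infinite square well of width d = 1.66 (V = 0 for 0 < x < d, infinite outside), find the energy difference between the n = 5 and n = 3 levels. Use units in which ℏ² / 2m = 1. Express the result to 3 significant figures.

ΔE = 57.3

E_n = n²π²ℏ²/(2md²), so ΔE = (5² − 3²) π²ℏ²/(2md²).
ΔE = 16 × π² / (2 × 0.5 × 1.66²) = 57.31.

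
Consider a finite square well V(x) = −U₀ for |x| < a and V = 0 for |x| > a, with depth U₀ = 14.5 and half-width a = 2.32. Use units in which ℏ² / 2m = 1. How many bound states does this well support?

The dimensionless depth is z₀ = a√(2mU₀)/ℏ = 2.32 × √(14.50) = 8.834.
The even/odd transcendental equations gain one root per π/2 in z₀, giving N = 1 + ⌊2z₀/π⌋ = 1 + ⌊5.624⌋ = 6.

N = 6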